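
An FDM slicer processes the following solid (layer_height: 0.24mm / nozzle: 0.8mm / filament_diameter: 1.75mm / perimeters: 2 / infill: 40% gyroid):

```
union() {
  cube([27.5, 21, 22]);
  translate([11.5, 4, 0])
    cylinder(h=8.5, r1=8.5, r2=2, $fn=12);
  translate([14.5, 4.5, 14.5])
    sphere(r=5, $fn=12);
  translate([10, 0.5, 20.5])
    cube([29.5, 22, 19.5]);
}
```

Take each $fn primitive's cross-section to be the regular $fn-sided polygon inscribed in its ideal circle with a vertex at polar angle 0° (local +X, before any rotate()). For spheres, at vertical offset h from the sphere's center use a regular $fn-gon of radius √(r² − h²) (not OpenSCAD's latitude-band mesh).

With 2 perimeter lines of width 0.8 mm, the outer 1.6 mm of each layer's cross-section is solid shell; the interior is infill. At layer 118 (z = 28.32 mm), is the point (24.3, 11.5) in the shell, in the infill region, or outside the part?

infill

At z = 28.32 mm: the cube is not intersected at this z (z outside [0, 22]); the cone at (11.5, 4) is absent (z outside [0, 8.5]); the sphere at (14.5, 4.5) does not reach this height (|z−center|=13.820 > r=5); the cube at (10, 0.5) is present — its section is the full 29.5×22 rectangle; Taking the union: only the 29.5×22 cube at (10, 0.5) is present, so the union is just that shape — 1 connected region. Overall, the cross-section is a single solid region. The nearest boundary edge runs (10.00, 0.50)→(39.50, 0.50); distance from the point to it = 11.00 mm. The point is inside the cross-section and 11.00 mm from the nearest boundary — more than the 1.6 mm shell width (2 × 0.8), so it's in the infill interior.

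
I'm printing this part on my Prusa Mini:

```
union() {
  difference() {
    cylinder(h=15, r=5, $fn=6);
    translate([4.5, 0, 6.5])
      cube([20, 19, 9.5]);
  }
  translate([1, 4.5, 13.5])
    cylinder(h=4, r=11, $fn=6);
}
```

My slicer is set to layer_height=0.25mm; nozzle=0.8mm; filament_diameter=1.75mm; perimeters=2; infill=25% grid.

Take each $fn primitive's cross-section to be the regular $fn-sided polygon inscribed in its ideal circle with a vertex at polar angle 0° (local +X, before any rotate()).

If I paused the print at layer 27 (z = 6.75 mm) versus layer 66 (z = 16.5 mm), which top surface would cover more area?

layer 66 (z = 16.5 mm)

Layer 27 (z = 6.75): the r=5 cylinder gives a regular 6-gon of circumradius 5 (constant along its height) (area = (6/2)·5.000²·sin(360°/6) = 64.95 mm²); the 20×19 cube at (4.5, 0) contributes its full rectangle (area 380.00 mm²); After the difference (first − rest): starting from the r=5 cylinder (64.95 mm²), the 20×19 cube at (4.5, 0) partially overlaps it — only the 0.22 mm² overlap (of its 380.00 mm²) is removed, clipping the outline — area = 64.74 mm²; the cylinder at (1, 4.5) is absent (z outside [13.5, 17.5]); Taking the union: only the result so far is present, so the union is just that shape — area = 64.74 mm². So its area = 64.74 mm². Layer 66 (z = 16.5): the cylinder does not reach this height (z outside [0, 15]); the cube at (4.5, 0) is not intersected at this z (z outside [6.5, 16]); After the difference (first − rest): the first operand is absent here, so nothing remains; the r=11 cylinder at (1, 4.5) gives a regular 6-gon of circumradius 11 (constant along its height) (area = (6/2)·11.000²·sin(360°/6) = 314.37 mm²); Combining (union): only the r=11 cylinder at (1, 4.5) is present, so the union is just that shape — area = 314.37 mm². So its area = 314.37 mm². Layer 66 is larger (314.37 vs 64.74 mm²).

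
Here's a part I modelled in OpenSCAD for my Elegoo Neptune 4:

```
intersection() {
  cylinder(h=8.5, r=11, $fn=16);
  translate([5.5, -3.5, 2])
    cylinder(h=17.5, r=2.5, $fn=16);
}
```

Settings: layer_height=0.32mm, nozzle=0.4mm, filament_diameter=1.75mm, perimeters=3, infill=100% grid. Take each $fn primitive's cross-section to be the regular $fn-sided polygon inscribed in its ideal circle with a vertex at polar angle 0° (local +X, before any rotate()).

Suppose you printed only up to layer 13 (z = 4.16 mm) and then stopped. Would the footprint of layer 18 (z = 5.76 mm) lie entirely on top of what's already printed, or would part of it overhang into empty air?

Compare the two slices. At z = 4.16: the cylinder: section is a regular 16-gon, circumradius r=11 (area = (16/2)·11.000²·sin(360°/16) = 370.44 mm²); the r=2.5 cylinder at (5.5, -3.5) gives a regular 16-gon of circumradius 2.5 (constant along its height) (area = (16/2)·2.500²·sin(360°/16) = 19.13 mm²); Taking the intersection: the r=2.5 cylinder at (5.5, -3.5) lies inside the r=11 cylinder, so the common part is the r=2.5 cylinder at (5.5, -3.5) itself — area = 19.13 mm². At z = 5.76: the r=11 cylinder gives a regular 16-gon of circumradius 11 (constant along its height) (area = (16/2)·11.000²·sin(360°/16) = 370.44 mm²); the cylinder at (5.5, -3.5): section is a regular 16-gon, circumradius r=2.5 (area = (16/2)·2.500²·sin(360°/16) = 19.13 mm²); After intersecting: the r=2.5 cylinder at (5.5, -3.5) lies inside the r=11 cylinder, so the common part is the r=2.5 cylinder at (5.5, -3.5) itself — area = 19.13 mm². Checking containment: the cross-section at z = 5.76 is a subset of the cross-section at z = 4.16.

entirely on top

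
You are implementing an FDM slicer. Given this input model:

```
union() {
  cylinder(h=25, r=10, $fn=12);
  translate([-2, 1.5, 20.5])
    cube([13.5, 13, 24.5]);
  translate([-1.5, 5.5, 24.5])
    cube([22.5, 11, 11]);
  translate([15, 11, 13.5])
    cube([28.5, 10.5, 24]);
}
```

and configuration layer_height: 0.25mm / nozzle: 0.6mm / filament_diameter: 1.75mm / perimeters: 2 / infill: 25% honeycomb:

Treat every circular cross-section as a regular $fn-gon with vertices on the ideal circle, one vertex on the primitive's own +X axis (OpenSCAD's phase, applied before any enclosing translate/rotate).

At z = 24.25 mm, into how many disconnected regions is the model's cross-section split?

2

At z = 24.25 mm: the cylinder: section is a regular 12-gon, circumradius r=10; the cube at (-2, 1.5) is present — its section is the full 13.5×13 rectangle; the cube at (-1.5, 5.5) is not intersected at this z (z outside [24.5, 35.5]); the 28.5×10.5 cube at (15, 11) contributes its full rectangle; Merging all regions: the regions partially overlap (shared area 76.77 mm²), so overlapping operands fuse into one piece — 2 connected regions. The result has 2 disconnected regions.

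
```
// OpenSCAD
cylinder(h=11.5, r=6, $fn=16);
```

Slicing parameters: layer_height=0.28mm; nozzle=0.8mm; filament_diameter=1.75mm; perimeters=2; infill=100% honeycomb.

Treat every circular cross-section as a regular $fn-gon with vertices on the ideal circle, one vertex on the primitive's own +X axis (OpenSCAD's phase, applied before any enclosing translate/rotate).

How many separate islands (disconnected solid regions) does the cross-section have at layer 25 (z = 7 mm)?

At z = 7 mm: the cylinder: section is a regular 16-gon, circumradius r=6. Overall, the cross-section is a single solid region. Island count = 1.

1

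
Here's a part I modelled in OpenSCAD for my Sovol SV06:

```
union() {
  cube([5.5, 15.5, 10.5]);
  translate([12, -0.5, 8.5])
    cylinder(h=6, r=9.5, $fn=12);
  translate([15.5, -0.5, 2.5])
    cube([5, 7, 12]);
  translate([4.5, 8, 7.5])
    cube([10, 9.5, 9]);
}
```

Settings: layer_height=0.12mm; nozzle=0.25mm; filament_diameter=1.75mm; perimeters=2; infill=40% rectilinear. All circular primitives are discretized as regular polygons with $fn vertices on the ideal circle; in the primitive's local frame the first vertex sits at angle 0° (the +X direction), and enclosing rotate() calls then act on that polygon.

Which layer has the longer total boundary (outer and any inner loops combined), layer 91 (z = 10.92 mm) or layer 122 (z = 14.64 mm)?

layer 91 (z = 10.92 mm)

Layer 91 (z = 10.92): the cube is not intersected at this z (z outside [0, 10.5]); the cylinder at (12, -0.5): section is a regular 12-gon, circumradius r=9.5 (perimeter = 2·12·9.500·sin(180°/12) = 59.01 mm); the cube at (15.5, -0.5) is present — its section is the full 5×7 rectangle (perimeter 24.00 mm); the cube at (4.5, 8) (footprint 10×9.5) is included at this height (perimeter 39.00 mm); Taking the union: the regions partially overlap (shared area 35.24 mm²), so the edge portions inside another operand are dropped and the merged outline is re-measured after clipping — boundary = 86.55 mm. So its perimeter = 86.55 mm. Layer 122 (z = 14.64): the cube is absent (z outside [0, 10.5]); the cylinder at (12, -0.5) does not reach this height (z outside [8.5, 14.5]); the cube at (15.5, -0.5) is not intersected at this z (z outside [2.5, 14.5]); the cube at (4.5, 8) (footprint 10×9.5) is included at this height (perimeter 39.00 mm); Merging all regions: only the 10×9.5 cube at (4.5, 8) is present, so the union is just that shape — boundary = 39.00 mm. So its perimeter = 39.00 mm. Layer 91 is larger (86.55 vs 39.00 mm).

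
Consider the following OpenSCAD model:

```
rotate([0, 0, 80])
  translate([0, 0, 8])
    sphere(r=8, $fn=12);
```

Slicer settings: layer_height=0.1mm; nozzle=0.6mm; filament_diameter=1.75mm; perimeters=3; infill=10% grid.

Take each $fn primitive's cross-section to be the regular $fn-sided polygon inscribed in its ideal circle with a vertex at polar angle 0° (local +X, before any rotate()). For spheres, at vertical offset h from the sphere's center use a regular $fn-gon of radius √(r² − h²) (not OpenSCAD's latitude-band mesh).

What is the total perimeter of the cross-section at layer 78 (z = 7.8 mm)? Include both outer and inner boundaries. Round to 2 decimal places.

At z = 7.8 mm: the r=8 sphere slices to a regular 12-gon of circumradius 7.997 (√(r²−h²) with h=0.2 from center) (perimeter = 2·12·7.997·sin(180°/12) = 49.68 mm); (rotated 80° about Z; rotation is an isometry so areas/perimeters/island counts are preserved). Overall, the cross-section is a single solid region. Total boundary length (outer) = 49.68 mm.

49.68 mm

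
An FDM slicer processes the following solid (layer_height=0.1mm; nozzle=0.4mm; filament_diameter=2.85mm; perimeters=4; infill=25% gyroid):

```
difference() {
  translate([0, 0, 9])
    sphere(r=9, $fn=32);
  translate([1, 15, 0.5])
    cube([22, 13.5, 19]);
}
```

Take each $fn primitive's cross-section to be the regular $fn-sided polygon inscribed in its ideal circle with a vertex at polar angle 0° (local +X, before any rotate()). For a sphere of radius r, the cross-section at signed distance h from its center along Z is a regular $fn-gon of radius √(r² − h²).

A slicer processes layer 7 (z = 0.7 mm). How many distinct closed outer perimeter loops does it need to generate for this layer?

At z = 0.7 mm: the r=9 sphere slices to a regular 32-gon of circumradius 3.480 (√(r²−h²) with h=8.3 from center); the cube at (1, 15) is present — its section is the full 22×13.5 rectangle; After the difference (first − rest): starting from the r=9 sphere, the 22×13.5 cube at (1, 15) misses the remaining region (no effect) — 1 connected region. The result has 1 disconnected region.

1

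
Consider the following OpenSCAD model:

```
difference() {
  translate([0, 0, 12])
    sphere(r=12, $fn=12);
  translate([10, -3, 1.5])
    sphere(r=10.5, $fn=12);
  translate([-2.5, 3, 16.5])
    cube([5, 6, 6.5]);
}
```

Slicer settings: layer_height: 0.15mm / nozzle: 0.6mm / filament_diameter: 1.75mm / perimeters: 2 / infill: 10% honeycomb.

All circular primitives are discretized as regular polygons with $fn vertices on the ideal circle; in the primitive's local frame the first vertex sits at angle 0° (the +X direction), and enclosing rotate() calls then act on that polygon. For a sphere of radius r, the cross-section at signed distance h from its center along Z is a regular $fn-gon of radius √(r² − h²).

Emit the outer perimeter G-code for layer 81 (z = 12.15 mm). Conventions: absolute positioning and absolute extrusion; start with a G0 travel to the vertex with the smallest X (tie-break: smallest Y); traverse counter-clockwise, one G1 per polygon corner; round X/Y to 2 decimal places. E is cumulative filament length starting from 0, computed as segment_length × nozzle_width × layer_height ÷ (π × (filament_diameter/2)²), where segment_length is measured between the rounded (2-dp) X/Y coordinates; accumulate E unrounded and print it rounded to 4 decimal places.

G0 X-12.00 Y0.00 Z12.15
G1 X-10.39 Y-6.00 E0.2324
G1 X-6.00 Y-10.39 E0.4648
G1 X0.00 Y-12.00 E0.6972
G1 X6.00 Y-10.39 E0.9296
G1 X10.39 Y-6.00 E1.1620
G1 X12.00 Y0.00 E1.3944
G1 X10.39 Y6.00 E1.6268
G1 X6.00 Y10.39 E1.8592
G1 X0.00 Y12.00 E2.0916
G1 X-6.00 Y10.39 E2.3240
G1 X-10.39 Y6.00 E2.5564
G1 X-12.00 Y0.00 E2.7888

At z = 12.15 mm: the sphere: section is a regular 12-gon, circumradius = √(r²−h²) = √(12²−0.15²) = 11.999; the sphere at (10, -3) is not intersected at this z (|z−center|=10.650 > r=10.5); the cube at (-2.5, 3) does not reach this height (z outside [16.5, 23]); Taking the first minus the rest: none of the subtracted shapes is present at this height, so the r=12 sphere is unchanged — 1 connected region. The outline is a single polygon with 12 vertices. Extrusion per mm of travel: 0.6 × 0.15 / (π × 0.875²) = 0.037418. Accumulating E over each segment gives final E = 2.7888.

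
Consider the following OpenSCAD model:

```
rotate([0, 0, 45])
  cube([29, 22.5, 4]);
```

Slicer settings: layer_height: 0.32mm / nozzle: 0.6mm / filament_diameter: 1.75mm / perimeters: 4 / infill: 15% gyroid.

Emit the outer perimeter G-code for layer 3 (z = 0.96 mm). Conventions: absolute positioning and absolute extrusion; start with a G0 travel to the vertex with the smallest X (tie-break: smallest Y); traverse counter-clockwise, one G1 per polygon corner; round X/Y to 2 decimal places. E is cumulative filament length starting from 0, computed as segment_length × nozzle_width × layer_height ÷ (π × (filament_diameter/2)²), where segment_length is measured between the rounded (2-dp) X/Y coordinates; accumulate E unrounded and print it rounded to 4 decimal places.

At z = 0.96 mm: the cube (footprint 29×22.5) is included at this height; (whole slice rotated 45° about Z — lengths, areas and connectivity unchanged). The outline is a single polygon with 4 vertices. Extrusion per mm of travel: 0.6 × 0.32 / (π × 0.875²) = 0.079824. Accumulating E over each segment gives final E = 8.2228.

G0 X-15.91 Y15.91 Z0.96
G1 X0.00 Y0.00 E1.7961
G1 X20.51 Y20.51 E4.1114
G1 X4.60 Y36.42 E5.9075
G1 X-15.91 Y15.91 E8.2228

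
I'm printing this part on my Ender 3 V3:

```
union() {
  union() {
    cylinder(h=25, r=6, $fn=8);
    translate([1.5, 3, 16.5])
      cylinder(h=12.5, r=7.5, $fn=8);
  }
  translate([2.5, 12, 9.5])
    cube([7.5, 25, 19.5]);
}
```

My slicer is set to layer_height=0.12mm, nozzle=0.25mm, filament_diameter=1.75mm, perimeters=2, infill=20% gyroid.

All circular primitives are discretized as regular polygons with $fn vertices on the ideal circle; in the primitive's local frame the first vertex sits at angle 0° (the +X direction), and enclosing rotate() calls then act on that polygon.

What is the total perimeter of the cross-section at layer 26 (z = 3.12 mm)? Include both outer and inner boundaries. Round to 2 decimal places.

36.74 mm

At z = 3.12 mm: the r=6 cylinder gives a regular 8-gon of circumradius 6 (constant along its height) (perimeter = 2·8·6.000·sin(180°/8) = 36.74 mm); the cylinder at (1.5, 3) is absent (z outside [16.5, 29]); Combining (union): only the r=6 cylinder is present, so the union is just that shape — boundary = 36.74 mm; the cube at (2.5, 12) does not reach this height (z outside [9.5, 29]); Combining (union): only the result so far is present, so the union is just that shape — boundary = 36.74 mm. Overall, the cross-section is a single solid region. Total boundary length (outer) = 36.74 mm.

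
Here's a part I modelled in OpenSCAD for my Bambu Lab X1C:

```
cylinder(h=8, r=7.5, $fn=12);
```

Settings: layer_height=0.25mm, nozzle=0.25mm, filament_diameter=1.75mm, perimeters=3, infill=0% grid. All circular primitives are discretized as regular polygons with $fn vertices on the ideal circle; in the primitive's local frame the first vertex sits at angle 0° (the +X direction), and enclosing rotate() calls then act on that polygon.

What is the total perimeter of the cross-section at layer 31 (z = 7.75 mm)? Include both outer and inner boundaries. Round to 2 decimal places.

46.59 mm

At z = 7.75 mm: the cylinder: section is a regular 12-gon, circumradius r=7.5 (perimeter = 2·12·7.500·sin(180°/12) = 46.59 mm). Overall, the cross-section is a single solid region. Total boundary length (outer) = 46.59 mm.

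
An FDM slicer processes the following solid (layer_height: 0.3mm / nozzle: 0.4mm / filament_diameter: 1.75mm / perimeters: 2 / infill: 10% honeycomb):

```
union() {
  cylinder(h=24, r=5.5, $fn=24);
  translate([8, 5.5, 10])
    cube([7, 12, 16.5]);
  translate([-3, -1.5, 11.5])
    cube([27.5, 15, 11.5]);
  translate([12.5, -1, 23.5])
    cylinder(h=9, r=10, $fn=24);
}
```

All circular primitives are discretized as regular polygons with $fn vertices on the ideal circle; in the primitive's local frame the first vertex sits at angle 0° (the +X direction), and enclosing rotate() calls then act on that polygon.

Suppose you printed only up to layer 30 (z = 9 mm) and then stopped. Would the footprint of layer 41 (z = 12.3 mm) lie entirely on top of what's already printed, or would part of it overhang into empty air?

part overhangs

Compare the two slices. At z = 9: the r=5.5 cylinder contributes a regular 24-gon of circumradius 5.5 (area = (24/2)·5.500²·sin(360°/24) = 93.95 mm²); the cube at (8, 5.5) is absent (z outside [10, 26.5]); the cube at (-3, -1.5) does not reach this height (z outside [11.5, 23]); the cylinder at (12.5, -1) is absent (z outside [23.5, 32.5]); Merging all regions: only the r=5.5 cylinder is present, so the union is just that shape — area = 93.95 mm². At z = 12.3: the r=5.5 cylinder contributes a regular 24-gon of circumradius 5.5 (area = (24/2)·5.500²·sin(360°/24) = 93.95 mm²); the cube at (8, 5.5) is present — its section is the full 7×12 rectangle (area 84.00 mm²); the 27.5×15 cube at (-3, -1.5) contributes its full rectangle (area 412.50 mm²); the cylinder at (12.5, -1) is not intersected at this z (z outside [23.5, 32.5]); Merging all regions: the regions partially overlap — summed areas 590.45 mm² minus the doubly-counted overlap 107.63 mm² gives 482.82 mm² — area = 482.82 mm². Checking containment: at z = 12.3 the cross-section extends beyond the z = 9 cross-section by about 388.87 mm².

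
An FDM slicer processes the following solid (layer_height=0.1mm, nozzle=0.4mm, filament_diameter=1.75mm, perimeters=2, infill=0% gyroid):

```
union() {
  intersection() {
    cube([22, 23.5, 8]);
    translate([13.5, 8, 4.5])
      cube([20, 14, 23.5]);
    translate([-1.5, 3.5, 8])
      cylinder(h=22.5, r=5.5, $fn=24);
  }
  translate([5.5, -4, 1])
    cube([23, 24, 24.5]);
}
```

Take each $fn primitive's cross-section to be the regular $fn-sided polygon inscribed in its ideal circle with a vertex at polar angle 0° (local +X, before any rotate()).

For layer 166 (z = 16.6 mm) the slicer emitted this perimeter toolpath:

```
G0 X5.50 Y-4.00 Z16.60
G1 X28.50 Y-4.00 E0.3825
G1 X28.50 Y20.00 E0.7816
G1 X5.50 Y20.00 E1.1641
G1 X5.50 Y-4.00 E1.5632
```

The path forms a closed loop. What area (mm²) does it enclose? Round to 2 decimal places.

Apply the shoelace formula to the sequence of (X, Y) vertices; enclosed area = 552.00 mm².

552.00 mm²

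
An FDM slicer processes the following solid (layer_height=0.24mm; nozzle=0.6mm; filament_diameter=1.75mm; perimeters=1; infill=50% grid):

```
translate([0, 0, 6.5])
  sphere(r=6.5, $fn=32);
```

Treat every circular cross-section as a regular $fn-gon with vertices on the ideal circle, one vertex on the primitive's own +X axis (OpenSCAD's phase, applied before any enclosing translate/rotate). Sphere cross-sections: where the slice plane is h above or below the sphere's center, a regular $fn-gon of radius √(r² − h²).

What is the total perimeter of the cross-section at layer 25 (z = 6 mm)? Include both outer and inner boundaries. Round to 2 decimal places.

40.65 mm

At z = 6 mm: the sphere: section is a regular 32-gon, circumradius = √(r²−h²) = √(6.5²−0.5²) = 6.481 (perimeter = 2·32·6.481·sin(180°/32) = 40.65 mm). Overall, the cross-section is a single solid region. Total boundary length (outer) = 40.65 mm.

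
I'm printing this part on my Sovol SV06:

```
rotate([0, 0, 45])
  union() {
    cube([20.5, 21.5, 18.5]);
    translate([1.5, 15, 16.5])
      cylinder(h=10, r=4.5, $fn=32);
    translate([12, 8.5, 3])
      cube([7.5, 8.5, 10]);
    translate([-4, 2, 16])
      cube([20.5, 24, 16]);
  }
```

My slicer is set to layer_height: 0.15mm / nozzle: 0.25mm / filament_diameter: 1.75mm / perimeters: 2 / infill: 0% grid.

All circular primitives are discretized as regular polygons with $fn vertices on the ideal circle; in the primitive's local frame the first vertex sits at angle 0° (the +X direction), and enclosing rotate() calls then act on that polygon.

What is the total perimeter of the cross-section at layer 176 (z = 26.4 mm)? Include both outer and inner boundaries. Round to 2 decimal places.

At z = 26.4 mm: the cube is not intersected at this z (z outside [0, 18.5]); the cylinder at (1.5, 15): section is a regular 32-gon, circumradius r=4.5 (perimeter = 2·32·4.500·sin(180°/32) = 28.23 mm); the cube at (12, 8.5) is not intersected at this z (z outside [3, 13]); the 20.5×24 cube at (-4, 2) contributes its full rectangle (perimeter 89.00 mm); Combining (union): the r=4.5 cylinder at (1.5, 15) lies entirely inside the 20.5×24 cube at (-4, 2), so the union is just the 20.5×24 cube at (-4, 2) — boundary = 89.00 mm; (whole slice rotated 45° about Z — lengths, areas and connectivity unchanged). Overall, the cross-section is a single solid region. Total boundary length (outer) = 89.00 mm.

89.00 mm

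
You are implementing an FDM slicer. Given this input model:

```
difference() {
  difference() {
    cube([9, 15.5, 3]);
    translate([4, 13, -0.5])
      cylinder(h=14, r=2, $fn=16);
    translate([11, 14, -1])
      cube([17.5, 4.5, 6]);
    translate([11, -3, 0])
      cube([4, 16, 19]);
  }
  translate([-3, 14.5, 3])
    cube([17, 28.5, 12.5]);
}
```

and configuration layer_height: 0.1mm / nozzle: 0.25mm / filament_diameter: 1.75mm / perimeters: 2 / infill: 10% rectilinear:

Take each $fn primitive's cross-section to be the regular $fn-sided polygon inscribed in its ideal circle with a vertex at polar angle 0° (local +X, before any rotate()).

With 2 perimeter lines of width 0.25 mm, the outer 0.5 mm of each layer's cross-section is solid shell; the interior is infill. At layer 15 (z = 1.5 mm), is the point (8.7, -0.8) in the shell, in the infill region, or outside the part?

outside

At z = 1.5 mm: the cube (footprint 9×15.5) is included at this height; the cylinder at (4, 13): section is a regular 16-gon, circumradius r=2; the cube at (11, 14) is present — its section is the full 17.5×4.5 rectangle; the cube at (11, -3) is present — its section is the full 4×16 rectangle; Subtracting the remaining from the first: starting from the 9×15.5 cube, the r=2 cylinder at (4, 13) lies wholly inside it (removes its full 12.25 mm² and its 12.49 mm outline becomes a hole wall); the 17.5×4.5 cube at (11, 14) misses the remaining region (no effect); the 4×16 cube at (11, -3) misses the remaining region (no effect) — 1 connected region with 1 hole; the cube at (-3, 14.5) does not reach this height (z outside [3, 15.5]); Subtracting the remaining from the first: none of the subtracted shapes is present at this height, so the result so far is unchanged — 1 connected region with 1 hole. Overall, the cross-section is one region with 1 hole. The nearest boundary edge runs (9.00, 0.00)→(0.00, 0.00); distance from the point to it = 0.80 mm. The point is not inside any of the regions above, so it lies outside the cross-section (0.80 mm from the nearest boundary).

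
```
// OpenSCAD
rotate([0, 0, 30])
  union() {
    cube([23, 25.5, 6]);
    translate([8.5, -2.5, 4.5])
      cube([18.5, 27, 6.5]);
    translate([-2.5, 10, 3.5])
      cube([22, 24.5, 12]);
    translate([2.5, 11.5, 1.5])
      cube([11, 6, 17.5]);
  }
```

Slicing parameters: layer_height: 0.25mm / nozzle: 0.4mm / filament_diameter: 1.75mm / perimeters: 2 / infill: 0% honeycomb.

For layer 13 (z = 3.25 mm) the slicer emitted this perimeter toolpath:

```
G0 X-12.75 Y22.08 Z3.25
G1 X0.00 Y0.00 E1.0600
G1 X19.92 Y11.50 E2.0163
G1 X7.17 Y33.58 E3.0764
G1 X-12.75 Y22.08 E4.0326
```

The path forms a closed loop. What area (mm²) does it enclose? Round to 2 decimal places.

Apply the shoelace formula to the sequence of (X, Y) vertices; enclosed area = 586.46 mm².

586.46 mm²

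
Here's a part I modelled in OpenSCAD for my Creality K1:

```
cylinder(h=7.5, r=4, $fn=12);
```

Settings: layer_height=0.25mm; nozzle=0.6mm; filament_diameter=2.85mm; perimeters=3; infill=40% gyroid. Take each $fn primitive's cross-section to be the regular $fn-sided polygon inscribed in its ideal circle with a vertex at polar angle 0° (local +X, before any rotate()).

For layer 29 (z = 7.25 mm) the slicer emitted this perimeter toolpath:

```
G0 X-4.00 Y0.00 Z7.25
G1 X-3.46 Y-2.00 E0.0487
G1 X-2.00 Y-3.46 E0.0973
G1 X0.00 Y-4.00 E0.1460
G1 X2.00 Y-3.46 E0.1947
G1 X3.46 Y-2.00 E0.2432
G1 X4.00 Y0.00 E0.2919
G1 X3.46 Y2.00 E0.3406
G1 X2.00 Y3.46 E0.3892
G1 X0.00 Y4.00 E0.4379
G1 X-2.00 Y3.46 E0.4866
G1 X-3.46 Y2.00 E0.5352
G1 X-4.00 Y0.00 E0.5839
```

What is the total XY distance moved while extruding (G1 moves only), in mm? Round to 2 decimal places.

24.83 mm

Sum the Euclidean lengths of each G1 segment: total = 24.83 mm.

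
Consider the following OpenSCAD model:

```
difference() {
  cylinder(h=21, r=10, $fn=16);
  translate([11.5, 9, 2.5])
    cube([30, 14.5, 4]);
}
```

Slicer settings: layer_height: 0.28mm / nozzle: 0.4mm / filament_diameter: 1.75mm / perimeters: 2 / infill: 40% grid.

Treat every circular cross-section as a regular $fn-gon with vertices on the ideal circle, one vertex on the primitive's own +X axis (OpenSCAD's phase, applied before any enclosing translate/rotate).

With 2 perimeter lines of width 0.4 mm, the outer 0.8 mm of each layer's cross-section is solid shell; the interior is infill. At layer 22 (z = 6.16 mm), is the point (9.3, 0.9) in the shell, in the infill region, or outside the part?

shell

At z = 6.16 mm: the cylinder: section is a regular 16-gon, circumradius r=10; the cube at (11.5, 9) is present — its section is the full 30×14.5 rectangle; Taking the first minus the rest: starting from the r=10 cylinder, the 30×14.5 cube at (11.5, 9) misses the remaining region (no effect) — 1 connected region. Overall, the cross-section is a single solid region. The nearest boundary edge runs (9.24, 3.83)→(10.00, 0.00); distance from the point to it = 0.51 mm. The point is inside the cross-section, 0.51 mm from the nearest boundary — within the 0.8 mm shell band (2 × 0.4).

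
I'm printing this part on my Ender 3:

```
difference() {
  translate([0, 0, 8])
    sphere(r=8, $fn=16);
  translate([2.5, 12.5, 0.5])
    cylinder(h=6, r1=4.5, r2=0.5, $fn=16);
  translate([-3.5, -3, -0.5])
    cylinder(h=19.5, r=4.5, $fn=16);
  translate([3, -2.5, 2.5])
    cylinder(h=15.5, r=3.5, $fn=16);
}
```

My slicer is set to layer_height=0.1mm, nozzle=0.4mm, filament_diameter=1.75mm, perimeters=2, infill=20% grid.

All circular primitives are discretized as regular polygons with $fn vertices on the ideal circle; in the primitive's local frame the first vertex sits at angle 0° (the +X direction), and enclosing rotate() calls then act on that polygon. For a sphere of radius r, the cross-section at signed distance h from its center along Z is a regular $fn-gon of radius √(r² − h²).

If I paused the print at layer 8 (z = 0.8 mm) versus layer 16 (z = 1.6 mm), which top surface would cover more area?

Layer 8 (z = 0.8): the r=8 sphere slices to a regular 16-gon of circumradius 3.487 (√(r²−h²) with h=7.2 from center) (area = (16/2)·3.487²·sin(360°/16) = 37.23 mm²); the cone at (2.5, 12.5) (r1=4.5→r2=0.5) has section circumradius 4.300 here — a regular 16-gon (area = (16/2)·4.300²·sin(360°/16) = 56.61 mm²); the r=4.5 cylinder at (-3.5, -3) gives a regular 16-gon of circumradius 4.5 (constant along its height) (area = (16/2)·4.500²·sin(360°/16) = 61.99 mm²); the cylinder at (3, -2.5) is absent (z outside [2.5, 18]); After the difference (first − rest): starting from the r=8 sphere (37.23 mm²), the cone at (2.5, 12.5) misses the remaining region (no effect); the r=4.5 cylinder at (-3.5, -3) partially overlaps it — only the 14.45 mm² overlap (of its 61.99 mm²) is removed, clipping the outline — area = 22.78 mm². So its area = 22.78 mm². Layer 16 (z = 1.6): the sphere: section is a regular 16-gon, circumradius = √(r²−h²) = √(8²−6.4²) = 4.800 (area = (16/2)·4.800²·sin(360°/16) = 70.54 mm²); the cone at (2.5, 12.5) contributes a regular 16-gon of circumradius 3.767 (interpolated between r1=4.5 and r2=0.5 at t=0.183) (area = (16/2)·3.767²·sin(360°/16) = 43.44 mm²); the r=4.5 cylinder at (-3.5, -3) gives a regular 16-gon of circumradius 4.5 (constant along its height) (area = (16/2)·4.500²·sin(360°/16) = 61.99 mm²); the cylinder at (3, -2.5) is absent (z outside [2.5, 18]); Subtracting the remaining from the first: starting from the r=8 sphere (70.54 mm²), the cone at (2.5, 12.5) misses the remaining region (no effect); the r=4.5 cylinder at (-3.5, -3) partially overlaps it — only the 25.69 mm² overlap (of its 61.99 mm²) is removed, clipping the outline — area = 44.85 mm². So its area = 44.85 mm². Layer 16 is larger (44.85 vs 22.78 mm²).

layer 16 (z = 1.6 mm)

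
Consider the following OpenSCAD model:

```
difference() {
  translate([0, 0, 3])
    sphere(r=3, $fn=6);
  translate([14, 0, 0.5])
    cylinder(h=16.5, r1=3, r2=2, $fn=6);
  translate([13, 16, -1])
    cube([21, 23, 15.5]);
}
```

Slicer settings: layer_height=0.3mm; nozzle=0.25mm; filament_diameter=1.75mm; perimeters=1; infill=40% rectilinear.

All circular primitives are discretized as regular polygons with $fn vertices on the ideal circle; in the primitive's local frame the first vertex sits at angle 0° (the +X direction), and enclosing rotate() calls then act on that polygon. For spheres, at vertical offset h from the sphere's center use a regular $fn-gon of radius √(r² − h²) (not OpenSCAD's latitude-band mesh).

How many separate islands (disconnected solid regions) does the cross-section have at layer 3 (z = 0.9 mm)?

At z = 0.9 mm: the r=3 sphere slices to a regular 6-gon of circumradius 2.142 (√(r²−h²) with h=2.1 from center); the cone at (14, 0): at t=0.024 of its height the radius interpolates to r₁+(r₂−r₁)t = 2.976, giving a regular 6-gon of that circumradius; the cube at (13, 16) is present — its section is the full 21×23 rectangle; After the difference (first − rest): starting from the r=3 sphere, the cone at (14, 0) misses the remaining region (no effect); the 21×23 cube at (13, 16) misses the remaining region (no effect) — 1 connected region. Overall, the cross-section is a single solid region. Island count = 1.

1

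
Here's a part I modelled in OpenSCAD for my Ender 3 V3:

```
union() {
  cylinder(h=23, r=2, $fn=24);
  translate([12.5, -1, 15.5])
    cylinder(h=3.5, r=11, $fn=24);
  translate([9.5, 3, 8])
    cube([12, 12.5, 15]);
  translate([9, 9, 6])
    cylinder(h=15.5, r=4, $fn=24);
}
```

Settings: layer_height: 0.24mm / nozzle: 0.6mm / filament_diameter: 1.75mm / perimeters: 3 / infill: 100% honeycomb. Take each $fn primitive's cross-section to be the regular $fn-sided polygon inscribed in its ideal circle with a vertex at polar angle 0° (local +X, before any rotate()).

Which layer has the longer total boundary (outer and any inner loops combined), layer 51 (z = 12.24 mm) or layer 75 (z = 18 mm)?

Layer 51 (z = 12.24): the r=2 cylinder contributes a regular 24-gon of circumradius 2 (perimeter = 2·24·2.000·sin(180°/24) = 12.53 mm); the cylinder at (12.5, -1) does not reach this height (z outside [15.5, 19]); the 12×12.5 cube at (9.5, 3) contributes its full rectangle (perimeter 49.00 mm); the r=4 cylinder at (9, 9) contributes a regular 24-gon of circumradius 4 (perimeter = 2·24·4.000·sin(180°/24) = 25.06 mm); Merging all regions: the regions partially overlap (shared area 20.88 mm²), so the edge portions inside another operand are dropped and the merged outline is re-measured after clipping — boundary = 67.20 mm. So its perimeter = 67.20 mm. Layer 75 (z = 18): the r=2 cylinder contributes a regular 24-gon of circumradius 2 (perimeter = 2·24·2.000·sin(180°/24) = 12.53 mm); the r=11 cylinder at (12.5, -1) gives a regular 24-gon of circumradius 11 (constant along its height) (perimeter = 2·24·11.000·sin(180°/24) = 68.92 mm); the cube at (9.5, 3) is present — its section is the full 12×12.5 rectangle (perimeter 49.00 mm); the r=4 cylinder at (9, 9) contributes a regular 24-gon of circumradius 4 (perimeter = 2·24·4.000·sin(180°/24) = 25.06 mm); Taking the union: the regions partially overlap (shared area 103.96 mm²), so the edge portions inside another operand are dropped and the merged outline is re-measured after clipping — boundary = 91.91 mm. So its perimeter = 91.91 mm. Layer 75 is larger (91.91 vs 67.20 mm).

layer 75 (z = 18 mm)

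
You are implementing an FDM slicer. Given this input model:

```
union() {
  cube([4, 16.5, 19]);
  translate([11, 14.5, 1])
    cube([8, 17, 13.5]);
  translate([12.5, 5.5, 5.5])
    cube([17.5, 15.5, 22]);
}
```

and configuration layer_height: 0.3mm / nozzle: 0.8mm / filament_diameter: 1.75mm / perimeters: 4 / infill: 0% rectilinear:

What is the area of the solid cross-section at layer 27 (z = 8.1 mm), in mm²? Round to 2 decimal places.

431.00 mm²

At z = 8.1 mm: the 4×16.5 cube contributes its full rectangle (area 66.00 mm²); the 8×17 cube at (11, 14.5) contributes its full rectangle (area 136.00 mm²); the 17.5×15.5 cube at (12.5, 5.5) contributes its full rectangle (area 271.25 mm²); Taking the union: the regions partially overlap — summed areas 473.25 mm² minus the doubly-counted overlap 42.25 mm² gives 431.00 mm² — area = 431.00 mm². Overall, the cross-section has 2 separate islands. Net area = 431.00 mm².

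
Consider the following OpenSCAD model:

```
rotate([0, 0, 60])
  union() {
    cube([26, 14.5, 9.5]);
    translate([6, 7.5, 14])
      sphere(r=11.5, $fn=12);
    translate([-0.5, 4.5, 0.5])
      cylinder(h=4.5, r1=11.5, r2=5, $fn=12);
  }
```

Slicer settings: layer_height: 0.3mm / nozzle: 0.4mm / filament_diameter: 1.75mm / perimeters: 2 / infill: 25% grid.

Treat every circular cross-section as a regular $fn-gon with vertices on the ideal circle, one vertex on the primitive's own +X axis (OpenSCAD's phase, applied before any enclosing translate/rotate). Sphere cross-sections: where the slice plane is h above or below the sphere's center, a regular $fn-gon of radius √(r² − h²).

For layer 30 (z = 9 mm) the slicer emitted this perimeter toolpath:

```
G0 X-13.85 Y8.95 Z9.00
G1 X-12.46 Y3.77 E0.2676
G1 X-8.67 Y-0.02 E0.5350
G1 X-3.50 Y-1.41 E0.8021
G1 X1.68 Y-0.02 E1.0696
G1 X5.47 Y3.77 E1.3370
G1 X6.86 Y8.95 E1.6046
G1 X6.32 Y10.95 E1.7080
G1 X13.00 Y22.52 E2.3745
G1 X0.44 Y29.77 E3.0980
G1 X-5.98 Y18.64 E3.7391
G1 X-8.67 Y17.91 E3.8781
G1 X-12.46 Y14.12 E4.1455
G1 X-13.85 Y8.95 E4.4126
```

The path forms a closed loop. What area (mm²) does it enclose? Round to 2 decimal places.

478.76 mm²

Apply the shoelace formula to the sequence of (X, Y) vertices; enclosed area = 478.76 mm².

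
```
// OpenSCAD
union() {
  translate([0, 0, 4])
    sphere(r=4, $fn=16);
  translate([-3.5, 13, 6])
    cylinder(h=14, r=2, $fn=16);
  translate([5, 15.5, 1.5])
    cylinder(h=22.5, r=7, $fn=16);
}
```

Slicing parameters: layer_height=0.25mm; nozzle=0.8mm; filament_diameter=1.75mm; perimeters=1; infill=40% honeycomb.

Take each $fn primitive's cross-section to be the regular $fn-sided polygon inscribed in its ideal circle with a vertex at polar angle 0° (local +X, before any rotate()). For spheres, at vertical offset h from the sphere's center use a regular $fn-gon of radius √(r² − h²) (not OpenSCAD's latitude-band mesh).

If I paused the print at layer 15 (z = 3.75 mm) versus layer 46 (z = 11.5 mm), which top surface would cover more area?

layer 15 (z = 3.75 mm)

Layer 15 (z = 3.75): the sphere: section is a regular 16-gon, circumradius = √(r²−h²) = √(4²−0.25²) = 3.992 (area = (16/2)·3.992²·sin(360°/16) = 48.79 mm²); the cylinder at (-3.5, 13) is not intersected at this z (z outside [6, 20]); the r=7 cylinder at (5, 15.5) contributes a regular 16-gon of circumradius 7 (area = (16/2)·7.000²·sin(360°/16) = 150.01 mm²); Taking the union: the 2 present regions are separate (no shared area or edge), so areas and boundary lengths simply add and each stays a separate island — area = 198.80 mm². So its area = 198.80 mm². Layer 46 (z = 11.5): the sphere is not intersected at this z (|z−center|=7.500 > r=4); the cylinder at (-3.5, 13): section is a regular 16-gon, circumradius r=2 (area = (16/2)·2.000²·sin(360°/16) = 12.25 mm²); the cylinder at (5, 15.5): section is a regular 16-gon, circumradius r=7 (area = (16/2)·7.000²·sin(360°/16) = 150.01 mm²); Merging all regions: the regions partially overlap — summed areas 162.26 mm² minus the doubly-counted overlap 0.00 mm² gives 162.26 mm² — area = 162.26 mm². So its area = 162.26 mm². Layer 15 is larger (198.80 vs 162.26 mm²).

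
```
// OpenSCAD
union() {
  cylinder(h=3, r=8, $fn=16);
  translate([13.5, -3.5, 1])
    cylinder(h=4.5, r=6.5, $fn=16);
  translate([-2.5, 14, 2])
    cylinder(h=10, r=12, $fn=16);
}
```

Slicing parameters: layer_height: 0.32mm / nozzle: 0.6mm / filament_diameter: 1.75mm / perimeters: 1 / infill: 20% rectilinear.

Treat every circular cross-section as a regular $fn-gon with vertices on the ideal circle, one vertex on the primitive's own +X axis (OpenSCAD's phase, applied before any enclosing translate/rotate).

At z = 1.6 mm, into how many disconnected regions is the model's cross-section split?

1

At z = 1.6 mm: the r=8 cylinder gives a regular 16-gon of circumradius 8 (constant along its height); the cylinder at (13.5, -3.5): section is a regular 16-gon, circumradius r=6.5; the cylinder at (-2.5, 14) is not intersected at this z (z outside [2, 12]); Merging all regions: the regions partially overlap (shared area 0.81 mm²), so overlapping operands fuse into one piece — 1 connected region. The result has 1 disconnected region.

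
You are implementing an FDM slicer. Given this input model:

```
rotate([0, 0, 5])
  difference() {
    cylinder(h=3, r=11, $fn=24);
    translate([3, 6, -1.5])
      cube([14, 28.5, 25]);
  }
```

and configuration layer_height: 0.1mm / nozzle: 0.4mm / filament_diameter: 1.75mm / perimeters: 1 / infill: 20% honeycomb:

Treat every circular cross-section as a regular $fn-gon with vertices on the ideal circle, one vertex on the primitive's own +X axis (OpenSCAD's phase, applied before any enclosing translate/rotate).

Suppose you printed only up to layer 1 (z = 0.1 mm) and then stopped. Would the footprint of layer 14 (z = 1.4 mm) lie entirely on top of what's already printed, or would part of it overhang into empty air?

entirely on top

Compare the two slices. At z = 0.1: the r=11 cylinder contributes a regular 24-gon of circumradius 11 (area = (24/2)·11.000²·sin(360°/24) = 375.81 mm²); the cube at (3, 6) is present — its section is the full 14×28.5 rectangle (area 399.00 mm²); Subtracting the remaining from the first: starting from the r=11 cylinder (375.81 mm²), the 14×28.5 cube at (3, 6) partially overlaps it — only the 17.37 mm² overlap (of its 399.00 mm²) is removed, clipping the outline — area = 358.44 mm²; (whole slice rotated 5° about Z — lengths, areas and connectivity unchanged). At z = 1.4: the cylinder: section is a regular 24-gon, circumradius r=11 (area = (24/2)·11.000²·sin(360°/24) = 375.81 mm²); the 14×28.5 cube at (3, 6) contributes its full rectangle (area 399.00 mm²); After the difference (first − rest): starting from the r=11 cylinder (375.81 mm²), the 14×28.5 cube at (3, 6) partially overlaps it — only the 17.37 mm² overlap (of its 399.00 mm²) is removed, clipping the outline — area = 358.44 mm²; (whole slice rotated 5° about Z — lengths, areas and connectivity unchanged). Checking containment: the cross-section at z = 1.4 is a subset of the cross-section at z = 0.1.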